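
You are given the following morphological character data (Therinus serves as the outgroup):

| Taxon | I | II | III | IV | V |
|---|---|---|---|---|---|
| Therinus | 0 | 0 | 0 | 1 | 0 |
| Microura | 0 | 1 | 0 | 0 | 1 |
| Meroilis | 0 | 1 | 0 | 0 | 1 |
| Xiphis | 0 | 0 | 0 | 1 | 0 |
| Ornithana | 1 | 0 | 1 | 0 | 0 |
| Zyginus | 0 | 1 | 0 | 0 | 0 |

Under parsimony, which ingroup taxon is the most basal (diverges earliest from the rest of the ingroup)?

Xiphis

Character polarity is set by the outgroup: the derived state is whichever differs from the outgroup's state, so for IV the derived state is '0', and for the remaining characters it is '1'.
I: derived state '1' in Ornithana only — an autapomorphy, so it tells us nothing about relationships among taxa.
II (derived state '1') is shared by Meroilis, Microura, and Zyginus — a synapomorphy uniting that clade.
III: derived state '1' in Ornithana only — an autapomorphy, so it tells us nothing about relationships among taxa.
IV (derived state '0') is shared by Meroilis, Microura, Ornithana, and Zyginus — a synapomorphy uniting that clade.
V: derived state '1' in Meroilis and Microura only — synapomorphy for {Meroilis, Microura}.
Most parsimonious ingroup topology: ((((Microura,Meroilis),Zyginus),Ornithana),Xiphis).
Xiphis is sister to the clade containing all other ingroup taxa, so it is the earliest-diverging (most basal) ingroup lineage.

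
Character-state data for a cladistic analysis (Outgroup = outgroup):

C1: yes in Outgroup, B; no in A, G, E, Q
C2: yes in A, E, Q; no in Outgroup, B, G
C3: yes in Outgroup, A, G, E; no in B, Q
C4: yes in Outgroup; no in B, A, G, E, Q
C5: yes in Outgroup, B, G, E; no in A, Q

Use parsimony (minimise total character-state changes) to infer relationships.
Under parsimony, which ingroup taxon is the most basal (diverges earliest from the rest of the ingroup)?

Character polarity is set by the outgroup: the derived state is whichever differs from the outgroup's state, so for C1, C3, C4, C5 the derived state is 'no', and for the remaining characters it is 'yes'.
C1 (derived state 'no') is shared by A, E, G, and Q — a synapomorphy uniting that clade.
Only A, E, and Q show the derived state 'yes' for C2, supporting them as a clade.
C3 (state 'no') occurs in B and Q but conflicts with the nesting implied by the other characters — most parsimoniously interpreted as homoplasy.
C4 (derived state 'no') is shared by all ingroup taxa — unites the whole ingroup.
Only A and Q show the derived state 'no' for C5, supporting them as a clade.
Most parsimonious ingroup topology: (B,(((A,Q),E),G)).
B is sister to the clade containing all other ingroup taxa, so it is the earliest-diverging (most basal) ingroup lineage.

B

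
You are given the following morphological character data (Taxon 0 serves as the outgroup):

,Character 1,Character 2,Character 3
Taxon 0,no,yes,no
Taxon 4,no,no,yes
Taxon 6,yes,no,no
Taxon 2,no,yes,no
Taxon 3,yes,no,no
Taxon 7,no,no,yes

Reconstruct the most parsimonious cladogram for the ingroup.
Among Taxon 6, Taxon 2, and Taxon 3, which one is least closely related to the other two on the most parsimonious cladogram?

Character polarity is set by the outgroup: the derived state is whichever differs from the outgroup's state, so for Character 2 the derived state is 'no', and for the remaining characters it is 'yes'.
Only Taxon 3 and Taxon 6 show the derived state 'yes' for Character 1, supporting them as a clade.
Character 2: derived state 'no' in Taxon 3, Taxon 4, Taxon 6, and Taxon 7 only — synapomorphy for {Taxon 3, Taxon 4, Taxon 6, Taxon 7}.
Character 3: derived state 'yes' in Taxon 4 and Taxon 7 only — synapomorphy for {Taxon 4, Taxon 7}.
Most parsimonious ingroup topology: (((Taxon 4,Taxon 7),(Taxon 6,Taxon 3)),Taxon 2).
Taxon 6 and Taxon 3 share a more recent common ancestor with each other than either does with Taxon 2, so Taxon 2 is the least closely related of the three.

Taxon 2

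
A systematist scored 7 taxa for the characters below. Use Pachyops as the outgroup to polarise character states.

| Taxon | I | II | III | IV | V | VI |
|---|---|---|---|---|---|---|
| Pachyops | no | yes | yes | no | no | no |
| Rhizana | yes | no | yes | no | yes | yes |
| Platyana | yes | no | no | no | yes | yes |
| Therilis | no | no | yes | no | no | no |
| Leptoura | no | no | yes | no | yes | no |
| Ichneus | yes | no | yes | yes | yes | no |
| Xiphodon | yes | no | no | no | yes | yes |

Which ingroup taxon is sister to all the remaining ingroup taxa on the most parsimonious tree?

Character polarity is set by the outgroup: the derived state is whichever differs from the outgroup's state, so for II, III the derived state is 'no', and for the remaining characters it is 'yes'.
I (derived state 'yes') is shared by Ichneus, Platyana, Rhizana, and Xiphodon — a synapomorphy uniting that clade.
All ingroup taxa share the derived state 'no' for II; it defines the ingroup but does not resolve relationships within it.
Only Platyana and Xiphodon show the derived state 'no' for III, supporting them as a clade.
IV: derived state 'yes' in Ichneus only — an autapomorphy, so it tells us nothing about relationships among taxa.
Only Ichneus, Leptoura, Platyana, Rhizana, and Xiphodon show the derived state 'yes' for V, supporting them as a clade.
VI: derived state 'yes' in Platyana, Rhizana, and Xiphodon only — synapomorphy for {Platyana, Rhizana, Xiphodon}.
Most parsimonious ingroup topology: ((((Rhizana,(Platyana,Xiphodon)),Ichneus),Leptoura),Therilis).
Therilis is sister to the clade containing all other ingroup taxa, so it is the earliest-diverging (most basal) ingroup lineage.

Therilis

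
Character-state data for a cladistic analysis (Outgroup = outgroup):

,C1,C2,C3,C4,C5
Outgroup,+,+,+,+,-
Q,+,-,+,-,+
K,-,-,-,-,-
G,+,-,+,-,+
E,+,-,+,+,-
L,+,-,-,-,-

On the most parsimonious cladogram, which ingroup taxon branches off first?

Character polarity is set by the outgroup: the derived state is whichever differs from the outgroup's state, so for C1, C2, C3, C4 the derived state is '-', and for the remaining characters it is '+'.
C1 (derived state '-') is unique to K (autapomorphy; uninformative for grouping).
All ingroup taxa share the derived state '-' for C2; it defines the ingroup but does not resolve relationships within it.
C3: derived state '-' in K and L only — synapomorphy for {K, L}.
C4 (derived state '-') is shared by G, K, L, and Q — a synapomorphy uniting that clade.
C5 (derived state '+') is shared by G and Q — a synapomorphy uniting that clade.
Most parsimonious ingroup topology: (((Q,G),(K,L)),E).
E is sister to the clade containing all other ingroup taxa, so it is the earliest-diverging (most basal) ingroup lineage.

E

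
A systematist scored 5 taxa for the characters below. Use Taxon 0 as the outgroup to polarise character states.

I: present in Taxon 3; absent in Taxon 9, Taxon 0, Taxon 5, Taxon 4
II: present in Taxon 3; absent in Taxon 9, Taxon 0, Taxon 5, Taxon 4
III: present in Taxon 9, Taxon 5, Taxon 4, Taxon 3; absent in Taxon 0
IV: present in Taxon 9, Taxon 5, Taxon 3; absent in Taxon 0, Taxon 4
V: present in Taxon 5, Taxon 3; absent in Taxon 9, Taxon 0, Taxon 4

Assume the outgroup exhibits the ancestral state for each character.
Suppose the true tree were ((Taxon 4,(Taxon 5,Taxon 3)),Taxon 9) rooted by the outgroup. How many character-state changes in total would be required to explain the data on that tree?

Map each character onto ((Taxon 4,(Taxon 5,Taxon 3)),Taxon 9) (rooted by Taxon 0) and count the minimum state changes it requires (Fitch parsimony):
I: 1; II: 1; III: 1; IV: 2; V: 1.
Total tree length = 6.

6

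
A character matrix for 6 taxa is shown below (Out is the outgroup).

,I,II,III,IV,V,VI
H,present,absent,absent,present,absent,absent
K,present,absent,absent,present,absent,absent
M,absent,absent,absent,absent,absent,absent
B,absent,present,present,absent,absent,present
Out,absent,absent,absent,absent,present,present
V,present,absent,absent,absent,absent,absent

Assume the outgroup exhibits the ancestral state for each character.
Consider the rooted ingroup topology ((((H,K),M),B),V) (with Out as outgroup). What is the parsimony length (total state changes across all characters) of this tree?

8

Map each character onto ((((H,K),M),B),V) (rooted by Out) and count the minimum state changes it requires (Fitch parsimony):
I: 2; II: 1; III: 1; IV: 1; V: 1; VI: 2.
Total tree length = 8.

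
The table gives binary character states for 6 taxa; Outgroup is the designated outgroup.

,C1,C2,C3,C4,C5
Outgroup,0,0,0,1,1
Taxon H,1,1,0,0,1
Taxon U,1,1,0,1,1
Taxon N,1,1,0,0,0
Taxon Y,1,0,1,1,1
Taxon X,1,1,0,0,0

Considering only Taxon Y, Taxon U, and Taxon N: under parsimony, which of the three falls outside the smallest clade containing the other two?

Character polarity is set by the outgroup: the derived state is whichever differs from the outgroup's state, so for C4, C5 the derived state is '0', and for the remaining characters it is '1'.
All ingroup taxa share the derived state '1' for C1; it defines the ingroup but does not resolve relationships within it.
C2 (derived state '1') is shared by Taxon H, Taxon N, Taxon U, and Taxon X — a synapomorphy uniting that clade.
C3: derived state '1' in Taxon Y only — an autapomorphy, so it tells us nothing about relationships among taxa.
C4 (derived state '0') is shared by Taxon H, Taxon N, and Taxon X — a synapomorphy uniting that clade.
Only Taxon N and Taxon X show the derived state '0' for C5, supporting them as a clade.
Most parsimonious ingroup topology: (((Taxon H,(Taxon N,Taxon X)),Taxon U),Taxon Y).
Taxon U and Taxon N share a more recent common ancestor with each other than either does with Taxon Y, so Taxon Y is the least closely related of the three.

Taxon Y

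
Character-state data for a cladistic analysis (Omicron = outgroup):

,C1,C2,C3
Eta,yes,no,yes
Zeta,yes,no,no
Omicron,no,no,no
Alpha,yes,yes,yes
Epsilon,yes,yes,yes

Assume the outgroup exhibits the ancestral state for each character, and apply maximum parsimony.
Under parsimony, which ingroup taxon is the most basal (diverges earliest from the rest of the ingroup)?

Zeta

The outgroup has state 'no' for every character, so 'yes' is the derived state throughout.
C1 (derived state 'yes') is shared by all ingroup taxa — unites the whole ingroup.
Only Alpha and Epsilon show the derived state 'yes' for C2, supporting them as a clade.
C3: derived state 'yes' in Alpha, Epsilon, and Eta only — synapomorphy for {Alpha, Epsilon, Eta}.
Most parsimonious ingroup topology: (((Epsilon,Alpha),Eta),Zeta).
Zeta is sister to the clade containing all other ingroup taxa, so it is the earliest-diverging (most basal) ingroup lineage.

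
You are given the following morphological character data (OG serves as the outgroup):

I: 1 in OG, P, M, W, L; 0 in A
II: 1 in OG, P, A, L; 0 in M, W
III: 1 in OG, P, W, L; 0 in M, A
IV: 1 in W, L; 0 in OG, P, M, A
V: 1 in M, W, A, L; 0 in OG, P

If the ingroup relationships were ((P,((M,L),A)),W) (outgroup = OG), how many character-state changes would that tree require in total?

Map each character onto ((P,((M,L),A)),W) (rooted by OG) and count the minimum state changes it requires (Fitch parsimony):
I: 1; II: 2; III: 2; IV: 2; V: 2.
Total tree length = 9.

9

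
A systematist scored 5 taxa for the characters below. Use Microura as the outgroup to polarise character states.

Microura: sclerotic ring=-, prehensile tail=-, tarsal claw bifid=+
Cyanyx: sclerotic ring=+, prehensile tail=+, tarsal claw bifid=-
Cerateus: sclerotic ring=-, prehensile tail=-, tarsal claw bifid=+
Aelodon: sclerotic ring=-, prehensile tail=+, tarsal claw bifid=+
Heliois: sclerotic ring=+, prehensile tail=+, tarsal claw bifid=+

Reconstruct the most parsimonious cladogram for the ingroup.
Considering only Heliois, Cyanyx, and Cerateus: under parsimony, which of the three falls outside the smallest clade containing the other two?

Cerateus

Character polarity is set by the outgroup: the derived state is whichever differs from the outgroup's state, so for tarsal claw bifid the derived state is '-', and for the remaining characters it is '+'.
Only Cyanyx and Heliois show the derived state '+' for sclerotic ring, supporting them as a clade.
Only Aelodon, Cyanyx, and Heliois show the derived state '+' for prehensile tail, supporting them as a clade.
tarsal claw bifid: derived state '-' in Cyanyx only — an autapomorphy, so it tells us nothing about relationships among taxa.
Most parsimonious ingroup topology: (((Cyanyx,Heliois),Aelodon),Cerateus).
Cyanyx and Heliois share a more recent common ancestor with each other than either does with Cerateus, so Cerateus is the least closely related of the three.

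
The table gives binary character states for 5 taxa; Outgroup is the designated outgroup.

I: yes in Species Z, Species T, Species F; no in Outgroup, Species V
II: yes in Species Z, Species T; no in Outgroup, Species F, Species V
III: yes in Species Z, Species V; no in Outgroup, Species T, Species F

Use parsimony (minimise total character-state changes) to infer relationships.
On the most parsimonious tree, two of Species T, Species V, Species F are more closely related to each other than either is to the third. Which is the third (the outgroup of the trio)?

The outgroup has state 'no' for every character, so 'yes' is the derived state throughout.
Only Species F, Species T, and Species Z show the derived state 'yes' for I, supporting them as a clade.
II (derived state 'yes') is shared by Species T and Species Z — a synapomorphy uniting that clade.
III (state 'yes') occurs in Species V and Species Z but conflicts with the nesting implied by the other characters — most parsimoniously interpreted as homoplasy.
Most parsimonious ingroup topology: (((Species Z,Species T),Species F),Species V).
Species F and Species T share a more recent common ancestor with each other than either does with Species V, so Species V is the least closely related of the three.

Species V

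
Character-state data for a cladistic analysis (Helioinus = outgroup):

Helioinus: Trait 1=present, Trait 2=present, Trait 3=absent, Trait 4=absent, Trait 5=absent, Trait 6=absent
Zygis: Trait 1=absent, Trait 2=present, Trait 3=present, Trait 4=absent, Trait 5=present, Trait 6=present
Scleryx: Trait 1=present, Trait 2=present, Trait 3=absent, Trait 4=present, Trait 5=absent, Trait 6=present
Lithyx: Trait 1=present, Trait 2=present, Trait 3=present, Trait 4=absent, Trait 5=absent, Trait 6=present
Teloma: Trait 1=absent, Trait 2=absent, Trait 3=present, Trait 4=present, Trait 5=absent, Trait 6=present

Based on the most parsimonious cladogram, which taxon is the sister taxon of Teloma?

Character polarity is set by the outgroup: the derived state is whichever differs from the outgroup's state, so for Trait 1, Trait 2 the derived state is 'absent', and for the remaining characters it is 'present'.
Trait 1 (derived state 'absent') is shared by Teloma and Zygis — a synapomorphy uniting that clade.
Trait 2 (derived state 'absent') is unique to Teloma (autapomorphy; uninformative for grouping).
Only Lithyx, Teloma, and Zygis show the derived state 'present' for Trait 3, supporting them as a clade.
Trait 4 groups Scleryx and Teloma, which is incompatible with the clades supported by the remaining characters; treating it as convergent (homoplasy) costs fewer steps than any alternative tree.
Trait 5 (derived state 'present') is unique to Zygis (autapomorphy; uninformative for grouping).
All ingroup taxa share the derived state 'present' for Trait 6; it defines the ingroup but does not resolve relationships within it.
Most parsimonious ingroup topology: ((Lithyx,(Zygis,Teloma)),Scleryx).
Teloma and Zygis form a cherry on this tree, so they are sister taxa.

Zygis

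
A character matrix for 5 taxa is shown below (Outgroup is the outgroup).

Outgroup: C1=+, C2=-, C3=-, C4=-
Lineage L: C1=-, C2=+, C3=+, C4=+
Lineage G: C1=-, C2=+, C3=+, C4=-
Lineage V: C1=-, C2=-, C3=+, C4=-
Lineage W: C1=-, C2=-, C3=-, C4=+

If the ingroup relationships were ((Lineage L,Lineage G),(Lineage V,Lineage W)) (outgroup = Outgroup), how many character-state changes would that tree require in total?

Map each character onto ((Lineage L,Lineage G),(Lineage V,Lineage W)) (rooted by Outgroup) and count the minimum state changes it requires (Fitch parsimony):
C1: 1; C2: 1; C3: 2; C4: 2.
Total tree length = 6.

6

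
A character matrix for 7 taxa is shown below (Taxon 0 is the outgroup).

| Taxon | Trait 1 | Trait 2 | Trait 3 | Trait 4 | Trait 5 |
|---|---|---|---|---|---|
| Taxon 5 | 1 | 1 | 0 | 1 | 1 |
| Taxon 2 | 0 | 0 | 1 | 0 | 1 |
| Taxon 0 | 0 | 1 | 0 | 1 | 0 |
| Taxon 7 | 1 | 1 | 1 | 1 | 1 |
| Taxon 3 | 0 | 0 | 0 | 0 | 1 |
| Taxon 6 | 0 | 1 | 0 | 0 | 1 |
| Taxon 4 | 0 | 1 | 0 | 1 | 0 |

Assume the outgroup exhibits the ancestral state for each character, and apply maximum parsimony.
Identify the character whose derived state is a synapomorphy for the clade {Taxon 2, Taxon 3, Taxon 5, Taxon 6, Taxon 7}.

Trait 5

Character polarity is set by the outgroup: the derived state is whichever differs from the outgroup's state, so for Trait 2, Trait 4 the derived state is '0', and for the remaining characters it is '1'.
Trait 1 (derived state '1') is shared by Taxon 5 and Taxon 7 — a synapomorphy uniting that clade.
Only Taxon 2 and Taxon 3 show the derived state '0' for Trait 2, supporting them as a clade.
Trait 3 groups Taxon 2 and Taxon 7, which is incompatible with the clades supported by the remaining characters; treating it as convergent (homoplasy) costs fewer steps than any alternative tree.
Trait 4: derived state '0' in Taxon 2, Taxon 3, and Taxon 6 only — synapomorphy for {Taxon 2, Taxon 3, Taxon 6}.
Only Taxon 2, Taxon 3, Taxon 5, Taxon 6, and Taxon 7 show the derived state '1' for Trait 5, supporting them as a clade.
Most parsimonious ingroup topology: (((Taxon 5,Taxon 7),((Taxon 2,Taxon 3),Taxon 6)),Taxon 4).
The clade {Taxon 2, Taxon 3, Taxon 5, Taxon 6, Taxon 7} is supported by Trait 5: its derived state '1' occurs in exactly those taxa and in no other taxon (including the outgroup).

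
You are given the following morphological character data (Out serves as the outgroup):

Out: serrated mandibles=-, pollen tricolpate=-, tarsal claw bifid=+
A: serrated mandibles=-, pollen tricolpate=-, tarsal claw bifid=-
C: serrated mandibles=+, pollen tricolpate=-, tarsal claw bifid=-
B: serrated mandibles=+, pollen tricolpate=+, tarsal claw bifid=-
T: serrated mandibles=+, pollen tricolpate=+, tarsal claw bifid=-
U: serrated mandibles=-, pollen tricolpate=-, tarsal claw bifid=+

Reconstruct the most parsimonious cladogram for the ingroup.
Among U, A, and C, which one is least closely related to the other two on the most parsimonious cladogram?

U

Character polarity is set by the outgroup: the derived state is whichever differs from the outgroup's state, so for tarsal claw bifid the derived state is '-', and for the remaining characters it is '+'.
serrated mandibles (derived state '+') is shared by B, C, and T — a synapomorphy uniting that clade.
pollen tricolpate (derived state '+') is shared by B and T — a synapomorphy uniting that clade.
tarsal claw bifid (derived state '-') is shared by A, B, C, and T — a synapomorphy uniting that clade.
Most parsimonious ingroup topology: ((A,(C,(B,T))),U).
A and C share a more recent common ancestor with each other than either does with U, so U is the least closely related of the three.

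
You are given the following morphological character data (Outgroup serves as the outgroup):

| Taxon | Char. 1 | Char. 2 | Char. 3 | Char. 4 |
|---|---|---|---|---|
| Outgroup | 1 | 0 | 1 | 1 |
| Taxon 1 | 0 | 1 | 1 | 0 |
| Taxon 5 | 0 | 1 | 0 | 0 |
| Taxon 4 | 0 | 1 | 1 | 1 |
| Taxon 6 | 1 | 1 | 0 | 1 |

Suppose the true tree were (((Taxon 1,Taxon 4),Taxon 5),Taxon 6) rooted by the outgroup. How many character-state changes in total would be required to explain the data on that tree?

Map each character onto (((Taxon 1,Taxon 4),Taxon 5),Taxon 6) (rooted by Outgroup) and count the minimum state changes it requires (Fitch parsimony):
Char. 1: 1; Char. 2: 1; Char. 3: 2; Char. 4: 2.
Total tree length = 6.

6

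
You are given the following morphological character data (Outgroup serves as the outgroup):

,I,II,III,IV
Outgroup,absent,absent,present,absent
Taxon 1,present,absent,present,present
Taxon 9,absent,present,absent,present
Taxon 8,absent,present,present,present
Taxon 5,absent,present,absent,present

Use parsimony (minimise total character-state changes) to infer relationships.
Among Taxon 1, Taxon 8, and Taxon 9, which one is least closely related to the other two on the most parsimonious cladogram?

Character polarity is set by the outgroup: the derived state is whichever differs from the outgroup's state, so for III the derived state is 'absent', and for the remaining characters it is 'present'.
I: derived state 'present' in Taxon 1 only — an autapomorphy, so it tells us nothing about relationships among taxa.
II (derived state 'present') is shared by Taxon 5, Taxon 8, and Taxon 9 — a synapomorphy uniting that clade.
III: derived state 'absent' in Taxon 5 and Taxon 9 only — synapomorphy for {Taxon 5, Taxon 9}.
IV (derived state 'present') is shared by all ingroup taxa — unites the whole ingroup.
Most parsimonious ingroup topology: (Taxon 1,((Taxon 9,Taxon 5),Taxon 8)).
Taxon 9 and Taxon 8 share a more recent common ancestor with each other than either does with Taxon 1, so Taxon 1 is the least closely related of the three.

Taxon 1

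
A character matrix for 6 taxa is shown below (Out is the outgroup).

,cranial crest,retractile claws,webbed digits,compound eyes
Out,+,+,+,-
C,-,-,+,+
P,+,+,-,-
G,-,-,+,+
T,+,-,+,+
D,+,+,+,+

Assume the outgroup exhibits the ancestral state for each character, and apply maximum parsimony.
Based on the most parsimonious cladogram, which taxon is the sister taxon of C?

Character polarity is set by the outgroup: the derived state is whichever differs from the outgroup's state, so for cranial crest, retractile claws, webbed digits the derived state is '-', and for the remaining characters it is '+'.
cranial crest: derived state '-' in C and G only — synapomorphy for {C, G}.
retractile claws: derived state '-' in C, G, and T only — synapomorphy for {C, G, T}.
webbed digits: derived state '-' in P only — an autapomorphy, so it tells us nothing about relationships among taxa.
compound eyes (derived state '+') is shared by C, D, G, and T — a synapomorphy uniting that clade.
Most parsimonious ingroup topology: ((((C,G),T),D),P).
C and G form a cherry on this tree, so they are sister taxa.

G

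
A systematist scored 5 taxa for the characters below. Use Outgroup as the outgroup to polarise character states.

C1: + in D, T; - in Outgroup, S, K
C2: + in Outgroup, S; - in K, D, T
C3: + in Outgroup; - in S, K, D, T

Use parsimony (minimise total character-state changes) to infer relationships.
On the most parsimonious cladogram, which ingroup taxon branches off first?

Character polarity is set by the outgroup: the derived state is whichever differs from the outgroup's state, so for C2, C3 the derived state is '-', and for the remaining characters it is '+'.
C1: derived state '+' in D and T only — synapomorphy for {D, T}.
C2 (derived state '-') is shared by D, K, and T — a synapomorphy uniting that clade.
C3 (derived state '-') is shared by all ingroup taxa — unites the whole ingroup.
Most parsimonious ingroup topology: (S,(K,(D,T))).
S is sister to the clade containing all other ingroup taxa, so it is the earliest-diverging (most basal) ingroup lineage.

S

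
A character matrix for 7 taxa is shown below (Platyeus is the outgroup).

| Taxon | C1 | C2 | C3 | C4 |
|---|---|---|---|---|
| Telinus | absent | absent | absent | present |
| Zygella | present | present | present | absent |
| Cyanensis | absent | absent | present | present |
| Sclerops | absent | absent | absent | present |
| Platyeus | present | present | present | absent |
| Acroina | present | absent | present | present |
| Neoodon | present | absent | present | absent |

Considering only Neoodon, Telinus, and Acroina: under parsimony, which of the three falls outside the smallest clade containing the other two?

Character polarity is set by the outgroup: the derived state is whichever differs from the outgroup's state, so for C1, C2, C3 the derived state is 'absent', and for the remaining characters it is 'present'.
C1: derived state 'absent' in Cyanensis, Sclerops, and Telinus only — synapomorphy for {Cyanensis, Sclerops, Telinus}.
Only Acroina, Cyanensis, Neoodon, Sclerops, and Telinus show the derived state 'absent' for C2, supporting them as a clade.
C3: derived state 'absent' in Sclerops and Telinus only — synapomorphy for {Sclerops, Telinus}.
Only Acroina, Cyanensis, Sclerops, and Telinus show the derived state 'present' for C4, supporting them as a clade.
Most parsimonious ingroup topology: (((((Telinus,Sclerops),Cyanensis),Acroina),Neoodon),Zygella).
Acroina and Telinus share a more recent common ancestor with each other than either does with Neoodon, so Neoodon is the least closely related of the three.

Neoodon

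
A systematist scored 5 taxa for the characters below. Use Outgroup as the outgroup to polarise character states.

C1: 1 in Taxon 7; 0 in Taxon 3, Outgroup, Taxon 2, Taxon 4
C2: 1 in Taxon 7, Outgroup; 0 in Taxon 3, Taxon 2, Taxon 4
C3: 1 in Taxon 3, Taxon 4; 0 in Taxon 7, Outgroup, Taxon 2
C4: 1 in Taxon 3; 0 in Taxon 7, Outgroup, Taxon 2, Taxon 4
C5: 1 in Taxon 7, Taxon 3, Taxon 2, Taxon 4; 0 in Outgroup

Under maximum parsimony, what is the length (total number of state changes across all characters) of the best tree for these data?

5

Character polarity is set by the outgroup: the derived state is whichever differs from the outgroup's state, so for C2 the derived state is '0', and for the remaining characters it is '1'.
C1: derived state '1' in Taxon 7 only — an autapomorphy, so it tells us nothing about relationships among taxa.
C2 (derived state '0') is shared by Taxon 2, Taxon 3, and Taxon 4 — a synapomorphy uniting that clade.
C3 (derived state '1') is shared by Taxon 3 and Taxon 4 — a synapomorphy uniting that clade.
C4 (derived state '1') is unique to Taxon 3 (autapomorphy; uninformative for grouping).
All ingroup taxa share the derived state '1' for C5; it defines the ingroup but does not resolve relationships within it.
Most parsimonious ingroup topology: (Taxon 7,((Taxon 3,Taxon 4),Taxon 2)).
Changes per character on this tree: C1: 1; C2: 1; C3: 1; C4: 1; C5: 1.
Total = 5.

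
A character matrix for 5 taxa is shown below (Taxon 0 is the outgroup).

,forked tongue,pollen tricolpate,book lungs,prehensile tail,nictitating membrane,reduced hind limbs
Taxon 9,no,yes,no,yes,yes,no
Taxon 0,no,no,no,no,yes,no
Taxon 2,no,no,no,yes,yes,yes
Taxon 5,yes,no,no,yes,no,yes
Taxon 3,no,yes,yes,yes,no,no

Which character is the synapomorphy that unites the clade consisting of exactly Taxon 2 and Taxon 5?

Character polarity is set by the outgroup: the derived state is whichever differs from the outgroup's state, so for nictitating membrane the derived state is 'no', and for the remaining characters it is 'yes'.
forked tongue (derived state 'yes') is unique to Taxon 5 (autapomorphy; uninformative for grouping).
Only Taxon 3 and Taxon 9 show the derived state 'yes' for pollen tricolpate, supporting them as a clade.
book lungs: derived state 'yes' in Taxon 3 only — an autapomorphy, so it tells us nothing about relationships among taxa.
All ingroup taxa share the derived state 'yes' for prehensile tail; it defines the ingroup but does not resolve relationships within it.
nictitating membrane (state 'no') occurs in Taxon 3 and Taxon 5 but conflicts with the nesting implied by the other characters — most parsimoniously interpreted as homoplasy.
Only Taxon 2 and Taxon 5 show the derived state 'yes' for reduced hind limbs, supporting them as a clade.
Most parsimonious ingroup topology: ((Taxon 5,Taxon 2),(Taxon 3,Taxon 9)).
The clade {Taxon 2, Taxon 5} is supported by reduced hind limbs: its derived state 'yes' occurs in exactly those taxa and in no other taxon (including the outgroup).

reduced hind limbs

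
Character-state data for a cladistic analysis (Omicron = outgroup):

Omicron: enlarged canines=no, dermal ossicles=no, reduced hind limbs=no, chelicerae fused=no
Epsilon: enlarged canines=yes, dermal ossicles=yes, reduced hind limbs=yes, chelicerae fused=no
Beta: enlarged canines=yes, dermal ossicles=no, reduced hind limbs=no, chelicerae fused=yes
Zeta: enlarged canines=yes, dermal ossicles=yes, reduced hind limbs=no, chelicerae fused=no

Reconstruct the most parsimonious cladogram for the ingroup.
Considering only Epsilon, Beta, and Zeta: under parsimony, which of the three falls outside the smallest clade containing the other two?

Beta

The outgroup has state 'no' for every character, so 'yes' is the derived state throughout.
enlarged canines (derived state 'yes') is shared by all ingroup taxa — unites the whole ingroup.
dermal ossicles: derived state 'yes' in Epsilon and Zeta only — synapomorphy for {Epsilon, Zeta}.
reduced hind limbs: derived state 'yes' in Epsilon only — an autapomorphy, so it tells us nothing about relationships among taxa.
chelicerae fused (derived state 'yes') is unique to Beta (autapomorphy; uninformative for grouping).
Most parsimonious ingroup topology: ((Epsilon,Zeta),Beta).
Epsilon and Zeta share a more recent common ancestor with each other than either does with Beta, so Beta is the least closely related of the three.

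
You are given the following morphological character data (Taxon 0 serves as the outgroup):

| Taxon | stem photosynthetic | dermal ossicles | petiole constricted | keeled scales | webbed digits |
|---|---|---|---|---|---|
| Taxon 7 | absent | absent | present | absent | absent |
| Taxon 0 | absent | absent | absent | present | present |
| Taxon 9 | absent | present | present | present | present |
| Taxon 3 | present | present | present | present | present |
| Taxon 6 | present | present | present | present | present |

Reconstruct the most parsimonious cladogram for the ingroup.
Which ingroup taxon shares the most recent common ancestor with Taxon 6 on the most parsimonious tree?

Character polarity is set by the outgroup: the derived state is whichever differs from the outgroup's state, so for keeled scales, webbed digits the derived state is 'absent', and for the remaining characters it is 'present'.
stem photosynthetic: derived state 'present' in Taxon 3 and Taxon 6 only — synapomorphy for {Taxon 3, Taxon 6}.
dermal ossicles: derived state 'present' in Taxon 3, Taxon 6, and Taxon 9 only — synapomorphy for {Taxon 3, Taxon 6, Taxon 9}.
petiole constricted (derived state 'present') is shared by all ingroup taxa — unites the whole ingroup.
keeled scales (derived state 'absent') is unique to Taxon 7 (autapomorphy; uninformative for grouping).
webbed digits (derived state 'absent') is unique to Taxon 7 (autapomorphy; uninformative for grouping).
Most parsimonious ingroup topology: (((Taxon 3,Taxon 6),Taxon 9),Taxon 7).
Taxon 6 and Taxon 3 form a cherry on this tree, so they are sister taxa.

Taxon 3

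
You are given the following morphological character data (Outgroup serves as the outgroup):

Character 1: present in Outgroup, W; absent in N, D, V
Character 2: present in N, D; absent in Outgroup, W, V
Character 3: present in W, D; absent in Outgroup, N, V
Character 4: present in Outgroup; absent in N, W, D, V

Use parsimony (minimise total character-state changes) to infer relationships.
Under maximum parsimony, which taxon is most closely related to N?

D

Character polarity is set by the outgroup: the derived state is whichever differs from the outgroup's state, so for Character 1, Character 4 the derived state is 'absent', and for the remaining characters it is 'present'.
Only D, N, and V show the derived state 'absent' for Character 1, supporting them as a clade.
Character 2 (derived state 'present') is shared by D and N — a synapomorphy uniting that clade.
Character 3 groups D and W, which is incompatible with the clades supported by the remaining characters; treating it as convergent (homoplasy) costs fewer steps than any alternative tree.
All ingroup taxa share the derived state 'absent' for Character 4; it defines the ingroup but does not resolve relationships within it.
Most parsimonious ingroup topology: (((N,D),V),W).
N and D form a cherry on this tree, so they are sister taxa.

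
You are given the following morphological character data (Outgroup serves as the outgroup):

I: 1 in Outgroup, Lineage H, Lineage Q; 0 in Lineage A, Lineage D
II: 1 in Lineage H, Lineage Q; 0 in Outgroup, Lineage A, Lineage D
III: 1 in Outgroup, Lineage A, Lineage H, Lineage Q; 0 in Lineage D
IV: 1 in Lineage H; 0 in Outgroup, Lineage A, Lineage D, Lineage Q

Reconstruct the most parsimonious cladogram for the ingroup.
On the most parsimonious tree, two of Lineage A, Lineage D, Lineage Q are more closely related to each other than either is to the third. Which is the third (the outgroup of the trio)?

Character polarity is set by the outgroup: the derived state is whichever differs from the outgroup's state, so for I, III the derived state is '0', and for the remaining characters it is '1'.
I (derived state '0') is shared by Lineage A and Lineage D — a synapomorphy uniting that clade.
Only Lineage H and Lineage Q show the derived state '1' for II, supporting them as a clade.
III (derived state '0') is unique to Lineage D (autapomorphy; uninformative for grouping).
IV: derived state '1' in Lineage H only — an autapomorphy, so it tells us nothing about relationships among taxa.
Most parsimonious ingroup topology: ((Lineage A,Lineage D),(Lineage H,Lineage Q)).
Lineage A and Lineage D share a more recent common ancestor with each other than either does with Lineage Q, so Lineage Q is the least closely related of the three.

Lineage Q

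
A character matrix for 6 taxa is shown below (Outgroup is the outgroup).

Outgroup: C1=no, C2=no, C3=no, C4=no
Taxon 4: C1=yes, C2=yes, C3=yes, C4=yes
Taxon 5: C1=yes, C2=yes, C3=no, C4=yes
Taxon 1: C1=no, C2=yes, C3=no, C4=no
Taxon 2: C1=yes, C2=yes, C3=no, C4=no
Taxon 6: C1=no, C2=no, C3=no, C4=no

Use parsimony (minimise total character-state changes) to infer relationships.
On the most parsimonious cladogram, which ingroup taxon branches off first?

Taxon 6

The outgroup has state 'no' for every character, so 'yes' is the derived state throughout.
C1: derived state 'yes' in Taxon 2, Taxon 4, and Taxon 5 only — synapomorphy for {Taxon 2, Taxon 4, Taxon 5}.
Only Taxon 1, Taxon 2, Taxon 4, and Taxon 5 show the derived state 'yes' for C2, supporting them as a clade.
C3 (derived state 'yes') is unique to Taxon 4 (autapomorphy; uninformative for grouping).
C4: derived state 'yes' in Taxon 4 and Taxon 5 only — synapomorphy for {Taxon 4, Taxon 5}.
Most parsimonious ingroup topology: ((((Taxon 4,Taxon 5),Taxon 2),Taxon 1),Taxon 6).
Taxon 6 is sister to the clade containing all other ingroup taxa, so it is the earliest-diverging (most basal) ingroup lineage.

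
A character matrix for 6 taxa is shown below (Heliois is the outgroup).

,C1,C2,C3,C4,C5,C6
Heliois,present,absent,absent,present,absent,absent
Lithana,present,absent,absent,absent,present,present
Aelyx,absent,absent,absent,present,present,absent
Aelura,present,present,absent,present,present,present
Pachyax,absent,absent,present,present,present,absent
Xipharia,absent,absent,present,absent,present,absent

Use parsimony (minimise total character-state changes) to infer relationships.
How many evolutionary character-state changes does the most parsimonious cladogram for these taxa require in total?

7

Character polarity is set by the outgroup: the derived state is whichever differs from the outgroup's state, so for C1, C4 the derived state is 'absent', and for the remaining characters it is 'present'.
C1 (derived state 'absent') is shared by Aelyx, Pachyax, and Xipharia — a synapomorphy uniting that clade.
C2: derived state 'present' in Aelura only — an autapomorphy, so it tells us nothing about relationships among taxa.
C3 (derived state 'present') is shared by Pachyax and Xipharia — a synapomorphy uniting that clade.
C4 groups Lithana and Xipharia, which is incompatible with the clades supported by the remaining characters; treating it as convergent (homoplasy) costs fewer steps than any alternative tree.
All ingroup taxa share the derived state 'present' for C5; it defines the ingroup but does not resolve relationships within it.
C6: derived state 'present' in Aelura and Lithana only — synapomorphy for {Aelura, Lithana}.
Most parsimonious ingroup topology: ((Lithana,Aelura),(Aelyx,(Pachyax,Xipharia))).
Changes per character on this tree: C1: 1; C2: 1; C3: 1; C4: 2; C5: 1; C6: 1.
Total = 7.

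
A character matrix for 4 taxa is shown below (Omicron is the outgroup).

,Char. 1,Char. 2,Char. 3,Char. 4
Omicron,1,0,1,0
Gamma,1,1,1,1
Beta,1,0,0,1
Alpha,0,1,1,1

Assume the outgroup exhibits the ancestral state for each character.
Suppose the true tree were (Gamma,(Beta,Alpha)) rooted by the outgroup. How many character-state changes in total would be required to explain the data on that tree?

Map each character onto (Gamma,(Beta,Alpha)) (rooted by Omicron) and count the minimum state changes it requires (Fitch parsimony):
Char. 1: 1; Char. 2: 2; Char. 3: 1; Char. 4: 1.
Total tree length = 5.

5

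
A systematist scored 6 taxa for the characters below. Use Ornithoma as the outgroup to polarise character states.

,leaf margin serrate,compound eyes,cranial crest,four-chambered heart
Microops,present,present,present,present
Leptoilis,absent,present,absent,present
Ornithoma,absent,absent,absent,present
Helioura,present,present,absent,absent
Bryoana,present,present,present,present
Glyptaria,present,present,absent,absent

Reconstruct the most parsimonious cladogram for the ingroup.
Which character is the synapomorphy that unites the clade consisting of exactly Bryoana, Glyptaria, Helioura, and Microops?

Character polarity is set by the outgroup: the derived state is whichever differs from the outgroup's state, so for four-chambered heart the derived state is 'absent', and for the remaining characters it is 'present'.
leaf margin serrate: derived state 'present' in Bryoana, Glyptaria, Helioura, and Microops only — synapomorphy for {Bryoana, Glyptaria, Helioura, Microops}.
All ingroup taxa share the derived state 'present' for compound eyes; it defines the ingroup but does not resolve relationships within it.
Only Bryoana and Microops show the derived state 'present' for cranial crest, supporting them as a clade.
four-chambered heart: derived state 'absent' in Glyptaria and Helioura only — synapomorphy for {Glyptaria, Helioura}.
Most parsimonious ingroup topology: (((Bryoana,Microops),(Helioura,Glyptaria)),Leptoilis).
The clade {Bryoana, Glyptaria, Helioura, Microops} is supported by leaf margin serrate: its derived state 'present' occurs in exactly those taxa and in no other taxon (including the outgroup).

leaf margin serrate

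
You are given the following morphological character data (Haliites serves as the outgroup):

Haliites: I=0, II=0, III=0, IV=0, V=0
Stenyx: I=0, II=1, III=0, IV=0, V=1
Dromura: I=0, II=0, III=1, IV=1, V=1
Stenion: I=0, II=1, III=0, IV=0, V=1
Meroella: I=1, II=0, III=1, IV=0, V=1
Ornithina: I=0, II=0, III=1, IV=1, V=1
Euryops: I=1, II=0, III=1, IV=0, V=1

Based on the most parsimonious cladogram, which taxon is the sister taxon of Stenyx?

The outgroup has state '0' for every character, so '1' is the derived state throughout.
I (derived state '1') is shared by Euryops and Meroella — a synapomorphy uniting that clade.
II (derived state '1') is shared by Stenion and Stenyx — a synapomorphy uniting that clade.
III: derived state '1' in Dromura, Euryops, Meroella, and Ornithina only — synapomorphy for {Dromura, Euryops, Meroella, Ornithina}.
IV: derived state '1' in Dromura and Ornithina only — synapomorphy for {Dromura, Ornithina}.
All ingroup taxa share the derived state '1' for V; it defines the ingroup but does not resolve relationships within it.
Most parsimonious ingroup topology: ((Stenyx,Stenion),((Dromura,Ornithina),(Meroella,Euryops))).
Stenyx and Stenion form a cherry on this tree, so they are sister taxa.

Stenion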